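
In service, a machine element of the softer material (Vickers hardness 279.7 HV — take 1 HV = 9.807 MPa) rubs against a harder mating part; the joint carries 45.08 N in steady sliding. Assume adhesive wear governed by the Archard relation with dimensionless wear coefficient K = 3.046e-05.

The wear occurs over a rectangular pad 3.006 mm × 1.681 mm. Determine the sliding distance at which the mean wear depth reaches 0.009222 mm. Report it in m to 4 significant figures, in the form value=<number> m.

All arithmetic holds full float precision. The intermediates are printed rounded; rounded just once: 4 significant figures.
Hardness H = 279.7 HV × 9.807 MPa/HV = 2743 MPa = 2.743e+09 Pa.
Pad sides 3.006 mm × 1.681 mm = 0.003006 m × 0.001681 m. Contact area A = 0.003006 m × 0.001681 m = 5.053e-06 m².
Depth limit h_lim = 0.009222 mm = 9.222e-06 m.
As SI base values: W = 45.08 N, H = 2.743e+09 Pa, K = 3.046e-05.
At the depth limit, V_lim = h_lim·A = 9.222e-06 · 5.053e-06 = 4.660e-11 m³.
So the life L = V_lim·H/(K·W) = 4.660e-11 · 2.743e+09 / (3.046e-05 · 45.08) = 93.09 m.

value=93.09 m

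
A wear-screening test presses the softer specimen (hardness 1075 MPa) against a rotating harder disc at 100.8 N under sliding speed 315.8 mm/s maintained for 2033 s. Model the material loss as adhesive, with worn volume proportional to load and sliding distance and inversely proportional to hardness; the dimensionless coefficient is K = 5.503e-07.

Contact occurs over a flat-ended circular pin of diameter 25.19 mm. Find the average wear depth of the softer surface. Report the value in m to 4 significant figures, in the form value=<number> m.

Intermediates are displayed rounded, and the computation carries full precision, and a single final rounding: four significant digits.
Convert: Sliding speed v = 315.8 mm/s = 0.3158 m/s. The distance L = v·t = 0.3158 m/s × 2033 s = 642.0 m.
Convert: Hardness H = 1075 MPa = 1.075e+09 Pa.
Convert: Pin diameter d = 25.19 mm = 0.02519 m. Contact area A = π·d²/4 = π·(0.02519 m)²/4 = 4.984e-04 m².
Restated in SI base units: W = 100.8 N, H = 1.075e+09 Pa, K = 5.503e-07.
Archard relation: V = K·W·L/H = 5.503e-07 · 100.8 · 642.0 / 1.075e+09 = 3.313e-11 m³.
Depth of wear h = V/A = 3.313e-11 / 4.984e-04 = 6.647e-08 m.

value=6.647e-08 m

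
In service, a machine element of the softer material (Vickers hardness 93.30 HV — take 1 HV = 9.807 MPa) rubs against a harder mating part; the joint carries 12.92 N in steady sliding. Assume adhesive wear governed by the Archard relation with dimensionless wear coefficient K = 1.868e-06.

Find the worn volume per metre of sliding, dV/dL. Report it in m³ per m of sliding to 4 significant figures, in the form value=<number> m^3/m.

The algebra carries full precision, and intermediate values are shown rounded — rounded just once: 4 significant figures.
Convert: Hardness H = 93.30 HV × 9.807 MPa/HV = 915.0 MPa = 9.150e+08 Pa.
Working in SI base units: W = 12.92 N, H = 9.150e+08 Pa, K = 1.868e-06.
Wear rate dV/dL = K·W/H — distance-free: 1.868e-06 · 12.92 / 9.150e+08 = 2.638e-14 m³/m.

value=2.638e-14 m^3/m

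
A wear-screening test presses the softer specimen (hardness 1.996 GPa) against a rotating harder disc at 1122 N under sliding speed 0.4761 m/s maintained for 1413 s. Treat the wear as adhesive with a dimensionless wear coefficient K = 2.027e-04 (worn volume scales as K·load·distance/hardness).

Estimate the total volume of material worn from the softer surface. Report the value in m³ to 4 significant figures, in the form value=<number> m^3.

value=7.665e-08 m^3

Every step keeps full precision; intermediates appear rounded; a lone final rounding: 4 significant digits.
Distance covered L = v·t = 0.4761 m/s × 1413 s = 672.7 m.
Hardness H = 1.996 GPa = 1.996e+09 Pa.
In SI base units, W = 1122 N, H = 1.996e+09 Pa, K = 2.027e-04.
Apply Archard: V = K·W·L/H = 2.027e-04 · 1122 · 672.7 / 1.996e+09 = 7.665e-08 m³.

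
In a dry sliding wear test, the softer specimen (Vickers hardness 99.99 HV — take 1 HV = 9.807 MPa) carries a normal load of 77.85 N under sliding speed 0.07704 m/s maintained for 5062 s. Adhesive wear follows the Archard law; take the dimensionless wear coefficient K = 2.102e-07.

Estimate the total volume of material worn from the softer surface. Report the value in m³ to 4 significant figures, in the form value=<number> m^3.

value=6.508e-12 m^3

The algebra holds exact precision — intermediates are displayed rounded — one final rounding: 4 significant digits.
The distance L = v·t = 0.07704 m/s × 5062 s = 390.0 m.
Hardness H = 99.99 HV × 9.807 MPa/HV = 980.6 MPa = 9.806e+08 Pa.
Expressed in SI base units: W = 77.85 N, H = 9.806e+08 Pa, K = 2.102e-07.
By Archard's law, V = K·W·L/H = 2.102e-07 · 77.85 · 390.0 / 9.806e+08 = 6.508e-12 m³.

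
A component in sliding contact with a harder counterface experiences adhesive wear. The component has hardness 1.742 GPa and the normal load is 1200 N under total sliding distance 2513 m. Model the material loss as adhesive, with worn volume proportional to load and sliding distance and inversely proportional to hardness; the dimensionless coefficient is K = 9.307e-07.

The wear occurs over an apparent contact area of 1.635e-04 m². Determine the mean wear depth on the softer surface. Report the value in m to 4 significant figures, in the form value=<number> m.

value=9.854e-06 m

All arithmetic holds full float precision. Shown intermediates are rounded. Rounded once at the end to four significant digits.
Hardness H = 1.742 GPa = 1.742e+09 Pa.
In SI base units: W = 1200 N, H = 1.742e+09 Pa, K = 9.307e-07.
Archard volume V = K·W·L/H = 9.307e-07 · 1200 · 2513 / 1.742e+09 = 1.611e-09 m³.
Depth h = V/A = 1.611e-09 / 1.635e-04 = 9.854e-06 m.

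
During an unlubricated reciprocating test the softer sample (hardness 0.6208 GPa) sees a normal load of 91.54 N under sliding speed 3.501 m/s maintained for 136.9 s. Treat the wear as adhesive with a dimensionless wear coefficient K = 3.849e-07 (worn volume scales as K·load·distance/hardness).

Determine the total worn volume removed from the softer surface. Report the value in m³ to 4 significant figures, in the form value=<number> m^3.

Intermediates appear rounded. The computation carries full precision — rounded once at the end, at 4 significant figures.
Convert: Distance L = v·t = 3.501 m/s × 136.9 s = 479.3 m.
Convert: Hardness H = 0.6208 GPa = 6.208e+08 Pa.
In SI base units, W = 91.54 N, H = 6.208e+08 Pa, K = 3.849e-07.
Wear volume V = K·W·L/H = 3.849e-07 · 91.54 · 479.3 / 6.208e+08 = 2.720e-11 m³.

value=2.720e-11 m^3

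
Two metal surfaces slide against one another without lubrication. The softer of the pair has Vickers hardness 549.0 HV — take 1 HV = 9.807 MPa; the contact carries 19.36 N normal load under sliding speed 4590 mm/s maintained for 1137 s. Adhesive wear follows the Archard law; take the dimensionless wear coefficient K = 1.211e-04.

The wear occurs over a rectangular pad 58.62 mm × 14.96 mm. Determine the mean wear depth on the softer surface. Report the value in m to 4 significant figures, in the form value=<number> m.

value=2.591e-06 m

Intermediates are printed rounded, and all working math runs at exact precision, and a lone final rounding, at 4 significant figures.
Convert: Sliding speed v = 4590 mm/s = 4.590 m/s. The distance L = v·t = 4.590 m/s × 1137 s = 5219 m.
Convert: Hardness H = 549.0 HV × 9.807 MPa/HV = 5384 MPa = 5.384e+09 Pa.
Convert: Pad sides 58.62 mm × 14.96 mm = 0.05862 m × 0.01496 m. Contact area A = 0.05862 m × 0.01496 m = 8.770e-04 m².
In SI base units, W = 19.36 N, H = 5.384e+09 Pa, K = 1.211e-04.
Worn volume V = K·W·L/H = 1.211e-04 · 19.36 · 5219 / 5.384e+09 = 2.273e-09 m³.
Mean wear depth h = V/A = 2.273e-09 / 8.770e-04 = 2.591e-06 m.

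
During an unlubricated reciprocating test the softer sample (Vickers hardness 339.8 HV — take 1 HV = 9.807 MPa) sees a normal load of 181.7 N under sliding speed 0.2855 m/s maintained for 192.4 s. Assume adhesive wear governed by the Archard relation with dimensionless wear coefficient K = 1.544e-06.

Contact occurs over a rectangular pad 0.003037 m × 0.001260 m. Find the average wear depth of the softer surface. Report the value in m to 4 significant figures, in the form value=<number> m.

Every step carries full float precision, and intermediate values are displayed rounded — rounded just once, at 4 significant digits.
Path length L = v·t = 0.2855 m/s × 192.4 s = 54.93 m.
Hardness H = 339.8 HV × 9.807 MPa/HV = 3332 MPa = 3.332e+09 Pa.
Contact area A = 0.003037 m × 0.001260 m = 3.827e-06 m².
In SI base units, W = 181.7 N, H = 3.332e+09 Pa, K = 1.544e-06.
Wear volume V = K·W·L/H = 1.544e-06 · 181.7 · 54.93 / 3.332e+09 = 4.624e-12 m³.
Average depth h = V/A = 4.624e-12 / 3.827e-06 = 1.208e-06 m.

value=1.208e-06 m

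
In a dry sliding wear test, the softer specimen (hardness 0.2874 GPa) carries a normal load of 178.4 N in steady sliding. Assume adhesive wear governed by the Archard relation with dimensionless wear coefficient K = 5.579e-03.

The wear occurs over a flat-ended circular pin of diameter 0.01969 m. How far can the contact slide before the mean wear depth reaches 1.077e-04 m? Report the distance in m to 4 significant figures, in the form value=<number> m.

value=9.470 m

Intermediate values are shown rounded, and all arithmetic runs at full float precision, and rounded just once, at four significant digits.
Convert: Hardness H = 0.2874 GPa = 2.874e+08 Pa.
Convert: Contact area A = π·d²/4 = π·(0.01969 m)²/4 = 3.045e-04 m².
Collected in SI base units: W = 178.4 N, H = 2.874e+08 Pa, K = 5.579e-03.
Wearable volume V_lim = h_lim·A = 1.077e-04 · 3.045e-04 = 3.279e-08 m³.
So the life L = V_lim·H/(K·W) = 3.279e-08 · 2.874e+08 / (5.579e-03 · 178.4) = 9.470 m.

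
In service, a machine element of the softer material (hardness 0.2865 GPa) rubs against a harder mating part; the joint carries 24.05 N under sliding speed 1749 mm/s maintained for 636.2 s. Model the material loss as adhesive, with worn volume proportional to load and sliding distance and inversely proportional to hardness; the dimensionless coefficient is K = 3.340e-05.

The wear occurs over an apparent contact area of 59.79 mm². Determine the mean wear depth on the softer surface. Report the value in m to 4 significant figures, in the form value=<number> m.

All working math runs at exact precision. Intermediate values are printed rounded; one last rounding: four significant figures.
Sliding speed v = 1749 mm/s = 1.749 m/s. The distance L = v·t = 1.749 m/s × 636.2 s = 1113 m.
Hardness H = 0.2865 GPa = 2.865e+08 Pa.
Contact area A = 59.79 mm² = 5.979e-05 m².
In SI base units, W = 24.05 N, H = 2.865e+08 Pa, K = 3.340e-05.
Archard relation: V = K·W·L/H = 3.340e-05 · 24.05 · 1113 / 2.865e+08 = 3.120e-09 m³.
Depth h = V/A = 3.120e-09 / 5.979e-05 = 5.218e-05 m.

value=5.218e-05 m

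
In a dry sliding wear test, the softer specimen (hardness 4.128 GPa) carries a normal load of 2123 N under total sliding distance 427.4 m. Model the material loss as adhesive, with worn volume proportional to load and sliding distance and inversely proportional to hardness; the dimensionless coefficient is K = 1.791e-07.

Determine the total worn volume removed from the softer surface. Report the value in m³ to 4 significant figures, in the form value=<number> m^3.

Every step maintains full float precision; intermediates are printed rounded — one final rounding, at 4 significant figures.
Convert: Hardness H = 4.128 GPa = 4.128e+09 Pa.
As SI base values: W = 2123 N, H = 4.128e+09 Pa, K = 1.791e-07.
Archard volume V = K·W·L/H = 1.791e-07 · 2123 · 427.4 / 4.128e+09 = 3.937e-11 m³.

value=3.937e-11 m^3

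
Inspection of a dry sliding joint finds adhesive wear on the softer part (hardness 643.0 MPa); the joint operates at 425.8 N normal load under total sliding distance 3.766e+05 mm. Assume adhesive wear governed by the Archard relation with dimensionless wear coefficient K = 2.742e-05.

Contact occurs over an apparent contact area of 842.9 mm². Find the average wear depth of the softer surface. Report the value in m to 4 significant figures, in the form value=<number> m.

value=8.113e-06 m

Intermediates appear rounded — the algebra maintains full precision; a single final rounding, at four significant digits.
The distance L = 3.766e+05 mm = 376.6 m.
Hardness H = 643.0 MPa = 6.430e+08 Pa.
Contact area A = 842.9 mm² = 8.429e-04 m².
Restated in SI base units: W = 425.8 N, H = 6.430e+08 Pa, K = 2.742e-05.
The Archard volume V = K·W·L/H = 2.742e-05 · 425.8 · 376.6 / 6.430e+08 = 6.838e-09 m³.
Mean depth h = V/A = 6.838e-09 / 8.429e-04 = 8.113e-06 m.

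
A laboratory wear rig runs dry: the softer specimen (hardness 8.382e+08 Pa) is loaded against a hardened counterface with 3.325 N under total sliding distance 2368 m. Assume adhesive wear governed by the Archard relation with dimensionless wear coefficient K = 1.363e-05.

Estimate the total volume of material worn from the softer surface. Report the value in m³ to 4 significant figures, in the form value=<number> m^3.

value=1.280e-10 m^3

Intermediate values are displayed rounded; all working math keeps full float precision. Rounded once at the end, at 4 significant figures.
Collected in SI base units: W = 3.325 N, H = 8.382e+08 Pa, K = 1.363e-05.
Apply Archard: V = K·W·L/H = 1.363e-05 · 3.325 · 2368 / 8.382e+08 = 1.280e-10 m³.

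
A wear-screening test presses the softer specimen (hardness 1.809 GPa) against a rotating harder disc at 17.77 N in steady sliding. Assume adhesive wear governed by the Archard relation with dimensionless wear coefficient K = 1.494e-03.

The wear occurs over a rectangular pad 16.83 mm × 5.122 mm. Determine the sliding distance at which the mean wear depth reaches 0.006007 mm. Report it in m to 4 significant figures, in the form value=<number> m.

The computation runs at full float precision; intermediate values appear rounded, and a single final rounding, at four significant figures.
Convert: Hardness H = 1.809 GPa = 1.809e+09 Pa.
Convert: Pad sides 16.83 mm × 5.122 mm = 0.01683 m × 0.005122 m. Contact area A = 0.01683 m × 0.005122 m = 8.620e-05 m².
Convert: Depth limit h_lim = 0.006007 mm = 6.007e-06 m.
SI base units throughout: W = 17.77 N, H = 1.809e+09 Pa, K = 1.494e-03.
Volume at the limit: V_lim = h_lim·A = 6.007e-06 · 8.620e-05 = 5.178e-10 m³.
Life L = V_lim·H/(K·W) = 5.178e-10 · 1.809e+09 / (1.494e-03 · 17.77) = 35.28 m.

value=35.28 m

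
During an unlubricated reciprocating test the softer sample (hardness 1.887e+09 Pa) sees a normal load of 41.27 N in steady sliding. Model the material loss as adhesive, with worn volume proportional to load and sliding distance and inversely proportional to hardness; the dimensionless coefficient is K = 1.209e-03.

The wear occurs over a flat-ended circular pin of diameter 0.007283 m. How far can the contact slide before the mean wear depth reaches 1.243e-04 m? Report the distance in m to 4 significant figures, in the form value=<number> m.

value=195.8 m

All working math keeps exact precision — displayed values are rounded; one final rounding to 4 significant figures.
Contact area A = π·d²/4 = π·(0.007283 m)²/4 = 4.166e-05 m².
Working in SI base units: W = 41.27 N, H = 1.887e+09 Pa, K = 1.209e-03.
Allowed volume V_lim = h_lim·A = 1.243e-04 · 4.166e-05 = 5.178e-09 m³.
Thus life L = V_lim·H/(K·W) = 5.178e-09 · 1.887e+09 / (1.209e-03 · 41.27) = 195.8 m.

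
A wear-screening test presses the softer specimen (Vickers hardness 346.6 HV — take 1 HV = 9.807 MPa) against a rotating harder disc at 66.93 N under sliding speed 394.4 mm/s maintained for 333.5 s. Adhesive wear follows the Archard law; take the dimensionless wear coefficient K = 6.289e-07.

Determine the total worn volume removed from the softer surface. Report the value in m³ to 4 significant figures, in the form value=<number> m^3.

value=1.629e-12 m^3

The algebra maintains exact precision — intermediate values are displayed rounded. Rounded just once, at four significant digits.
Sliding speed v = 394.4 mm/s = 0.3944 m/s. Total distance L = v·t = 0.3944 m/s × 333.5 s = 131.5 m.
Hardness H = 346.6 HV × 9.807 MPa/HV = 3399 MPa = 3.399e+09 Pa.
Working in SI base units: W = 66.93 N, H = 3.399e+09 Pa, K = 6.289e-07.
Wear volume V = K·W·L/H = 6.289e-07 · 66.93 · 131.5 / 3.399e+09 = 1.629e-12 m³.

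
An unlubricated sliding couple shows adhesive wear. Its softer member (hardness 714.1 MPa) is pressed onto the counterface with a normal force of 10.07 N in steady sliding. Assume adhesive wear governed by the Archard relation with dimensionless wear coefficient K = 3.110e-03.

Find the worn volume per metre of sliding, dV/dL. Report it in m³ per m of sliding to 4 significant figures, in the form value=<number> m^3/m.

value=4.386e-11 m^3/m

All working math keeps exact precision. Intermediates appear rounded, and rounded once at the end to four significant digits.
Hardness H = 714.1 MPa = 7.141e+08 Pa.
Restated in SI base units: W = 10.07 N, H = 7.141e+08 Pa, K = 3.110e-03.
Rate of wear dV/dL = K·W/H: 3.110e-03 · 10.07 / 7.141e+08 = 4.386e-11 m³/m.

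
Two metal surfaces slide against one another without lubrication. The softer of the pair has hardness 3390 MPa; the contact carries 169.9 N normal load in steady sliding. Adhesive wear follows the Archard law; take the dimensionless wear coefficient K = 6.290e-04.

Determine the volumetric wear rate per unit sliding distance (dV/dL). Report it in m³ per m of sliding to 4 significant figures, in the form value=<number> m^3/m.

Displayed values are rounded, and the algebra maintains full precision; a single final rounding: 4 significant figures.
Hardness H = 3390 MPa = 3.390e+09 Pa.
In SI base units: W = 169.9 N, H = 3.390e+09 Pa, K = 6.290e-04.
Wear rate dV/dL = K·W/H, per unit distance: 6.290e-04 · 169.9 / 3.390e+09 = 3.152e-11 m³/m.

value=3.152e-11 m^3/m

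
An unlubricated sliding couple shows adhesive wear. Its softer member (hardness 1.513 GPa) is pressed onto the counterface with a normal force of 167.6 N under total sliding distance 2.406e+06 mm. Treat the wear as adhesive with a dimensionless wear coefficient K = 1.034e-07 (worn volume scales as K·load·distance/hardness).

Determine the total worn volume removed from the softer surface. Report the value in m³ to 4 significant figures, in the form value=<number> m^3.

value=2.756e-11 m^3

All working math carries exact precision; intermediates appear rounded. Rounded once at the end to 4 significant figures.
Distance L = 2.406e+06 mm = 2406 m.
Hardness H = 1.513 GPa = 1.513e+09 Pa.
SI base units throughout: W = 167.6 N, H = 1.513e+09 Pa, K = 1.034e-07.
The Archard volume V = K·W·L/H = 1.034e-07 · 167.6 · 2406 / 1.513e+09 = 2.756e-11 m³.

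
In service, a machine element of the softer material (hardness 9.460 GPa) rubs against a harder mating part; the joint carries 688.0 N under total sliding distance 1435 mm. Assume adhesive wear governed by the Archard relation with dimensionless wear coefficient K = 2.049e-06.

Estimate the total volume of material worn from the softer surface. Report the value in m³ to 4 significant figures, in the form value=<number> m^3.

The intermediates are printed rounded; the algebra holds exact precision. Rounded just once to four significant figures.
Convert: Path length L = 1435 mm = 1.435 m.
Convert: Hardness H = 9.460 GPa = 9.460e+09 Pa.
As SI base values: W = 688.0 N, H = 9.460e+09 Pa, K = 2.049e-06.
By Archard's law, V = K·W·L/H = 2.049e-06 · 688.0 · 1.435 / 9.460e+09 = 2.138e-13 m³.

value=2.138e-13 m^3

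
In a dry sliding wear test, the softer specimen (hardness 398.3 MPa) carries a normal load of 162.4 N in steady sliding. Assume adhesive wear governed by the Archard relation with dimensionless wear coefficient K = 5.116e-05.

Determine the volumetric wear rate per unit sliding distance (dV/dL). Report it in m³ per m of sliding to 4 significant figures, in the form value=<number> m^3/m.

Quoted intermediates are rounded; each operation carries full float precision — a single final rounding: four significant digits.
Hardness H = 398.3 MPa = 3.983e+08 Pa.
In SI base units, W = 162.4 N, H = 3.983e+08 Pa, K = 5.116e-05.
Wear rate dV/dL = K·W/H, so: 5.116e-05 · 162.4 / 3.983e+08 = 2.086e-11 m³/m.

value=2.086e-11 m^3/m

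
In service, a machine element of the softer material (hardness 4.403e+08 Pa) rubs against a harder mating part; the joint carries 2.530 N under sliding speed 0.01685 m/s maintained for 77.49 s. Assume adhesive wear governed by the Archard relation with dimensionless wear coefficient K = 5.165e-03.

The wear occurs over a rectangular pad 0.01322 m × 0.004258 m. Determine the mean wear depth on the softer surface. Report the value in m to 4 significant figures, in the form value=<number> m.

Every step carries full float precision. The intermediates appear rounded; one final rounding, at four significant figures.
Path length L = v·t = 0.01685 m/s × 77.49 s = 1.306 m.
Contact area A = 0.01322 m × 0.004258 m = 5.629e-05 m².
Collected in SI base units: W = 2.530 N, H = 4.403e+08 Pa, K = 5.165e-03.
Wear volume V = K·W·L/H = 5.165e-03 · 2.530 · 1.306 / 4.403e+08 = 3.875e-11 m³.
Average depth h = V/A = 3.875e-11 / 5.629e-05 = 6.884e-07 m.

value=6.884e-07 m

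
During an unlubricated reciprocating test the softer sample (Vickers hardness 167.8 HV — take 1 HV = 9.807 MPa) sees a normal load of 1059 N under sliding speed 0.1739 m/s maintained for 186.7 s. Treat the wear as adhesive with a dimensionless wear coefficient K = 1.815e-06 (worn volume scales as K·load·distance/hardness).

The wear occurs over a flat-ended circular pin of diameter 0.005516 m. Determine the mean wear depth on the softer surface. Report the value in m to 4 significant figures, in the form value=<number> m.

value=1.587e-06 m

Each operation holds full precision — the intermediates are shown rounded. Rounded just once to four significant figures.
Distance L = v·t = 0.1739 m/s × 186.7 s = 32.47 m.
Hardness H = 167.8 HV × 9.807 MPa/HV = 1646 MPa = 1.646e+09 Pa.
Contact area A = π·d²/4 = π·(0.005516 m)²/4 = 2.390e-05 m².
Restated in SI base units: W = 1059 N, H = 1.646e+09 Pa, K = 1.815e-06.
Archard relation: V = K·W·L/H = 1.815e-06 · 1059 · 32.47 / 1.646e+09 = 3.792e-11 m³.
Wear depth h = V/A = 3.792e-11 / 2.390e-05 = 1.587e-06 m.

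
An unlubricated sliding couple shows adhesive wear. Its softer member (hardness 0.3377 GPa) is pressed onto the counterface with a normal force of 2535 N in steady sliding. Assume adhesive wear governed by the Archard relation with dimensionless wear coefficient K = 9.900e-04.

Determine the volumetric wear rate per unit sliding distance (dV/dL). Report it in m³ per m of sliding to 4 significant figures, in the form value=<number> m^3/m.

value=7.432e-09 m^3/m

The algebra carries full precision. The intermediates are displayed rounded. Rounded once at the end, at four significant digits.
Convert: Hardness H = 0.3377 GPa = 3.377e+08 Pa.
Restated in SI base units: W = 2535 N, H = 3.377e+08 Pa, K = 9.900e-04.
Sliding wear rate dV/dL = K·W/H (no L dependence): 9.900e-04 · 2535 / 3.377e+08 = 7.432e-09 m³/m.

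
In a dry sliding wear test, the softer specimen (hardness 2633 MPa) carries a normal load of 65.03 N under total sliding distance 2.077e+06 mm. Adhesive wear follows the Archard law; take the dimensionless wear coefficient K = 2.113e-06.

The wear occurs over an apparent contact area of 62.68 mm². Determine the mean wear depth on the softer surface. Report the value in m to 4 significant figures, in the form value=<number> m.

Intermediates are printed rounded, and the computation runs at exact precision. Rounded once at the end, at four significant figures.
Sliding distance L = 2.077e+06 mm = 2077 m.
Hardness H = 2633 MPa = 2.633e+09 Pa.
Contact area A = 62.68 mm² = 6.268e-05 m².
Expressed in SI base units: W = 65.03 N, H = 2.633e+09 Pa, K = 2.113e-06.
Worn volume V = K·W·L/H = 2.113e-06 · 65.03 · 2077 / 2.633e+09 = 1.084e-10 m³.
Mean wear depth h = V/A = 1.084e-10 / 6.268e-05 = 1.729e-06 m.

value=1.729e-06 m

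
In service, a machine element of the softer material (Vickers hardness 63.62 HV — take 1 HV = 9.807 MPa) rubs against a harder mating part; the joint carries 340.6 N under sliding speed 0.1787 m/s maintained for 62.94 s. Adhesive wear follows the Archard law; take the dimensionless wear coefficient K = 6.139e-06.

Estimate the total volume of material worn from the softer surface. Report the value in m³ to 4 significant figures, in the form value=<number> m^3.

The algebra maintains exact precision; the intermediates appear rounded — a lone final rounding: 4 significant figures.
Convert: The distance L = v·t = 0.1787 m/s × 62.94 s = 11.25 m.
Convert: Hardness H = 63.62 HV × 9.807 MPa/HV = 623.9 MPa = 6.239e+08 Pa.
In SI base units, W = 340.6 N, H = 6.239e+08 Pa, K = 6.139e-06.
Volume removed: V = K·W·L/H = 6.139e-06 · 340.6 · 11.25 / 6.239e+08 = 3.769e-11 m³.

value=3.769e-11 m^3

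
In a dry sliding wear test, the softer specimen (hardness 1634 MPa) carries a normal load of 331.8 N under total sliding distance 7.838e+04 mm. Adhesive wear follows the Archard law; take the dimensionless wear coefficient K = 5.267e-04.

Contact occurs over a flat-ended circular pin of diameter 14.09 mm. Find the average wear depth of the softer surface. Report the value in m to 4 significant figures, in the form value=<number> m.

value=5.376e-05 m

The computation maintains full precision, and the intermediates are printed rounded, and rounded just once: four significant digits.
Convert: Distance covered L = 7.838e+04 mm = 78.38 m.
Convert: Hardness H = 1634 MPa = 1.634e+09 Pa.
Convert: Pin diameter d = 14.09 mm = 0.01409 m. Contact area A = π·d²/4 = π·(0.01409 m)²/4 = 1.559e-04 m².
Collected in SI base units: W = 331.8 N, H = 1.634e+09 Pa, K = 5.267e-04.
Volume removed: V = K·W·L/H = 5.267e-04 · 331.8 · 78.38 / 1.634e+09 = 8.383e-09 m³.
Depth of wear h = V/A = 8.383e-09 / 1.559e-04 = 5.376e-05 m.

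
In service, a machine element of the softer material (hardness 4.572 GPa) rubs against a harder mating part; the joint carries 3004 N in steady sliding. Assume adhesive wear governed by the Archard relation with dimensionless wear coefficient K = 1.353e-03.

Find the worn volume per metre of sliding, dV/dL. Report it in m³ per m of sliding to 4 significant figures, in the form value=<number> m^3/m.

The algebra maintains full float precision — shown intermediates are rounded — rounded once at the end, at 4 significant digits.
Hardness H = 4.572 GPa = 4.572e+09 Pa.
In SI base units: W = 3004 N, H = 4.572e+09 Pa, K = 1.353e-03.
Sliding wear rate dV/dL = K·W/H (independent of L): 1.353e-03 · 3004 / 4.572e+09 = 8.890e-10 m³/m.

value=8.890e-10 m^3/m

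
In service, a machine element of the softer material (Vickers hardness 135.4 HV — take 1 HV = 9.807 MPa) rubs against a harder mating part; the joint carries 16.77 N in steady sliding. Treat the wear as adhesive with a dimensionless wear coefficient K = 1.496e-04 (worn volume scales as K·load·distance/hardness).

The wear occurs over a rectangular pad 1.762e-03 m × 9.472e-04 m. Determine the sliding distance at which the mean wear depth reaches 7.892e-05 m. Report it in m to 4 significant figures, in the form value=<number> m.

The intermediates are printed rounded, and all working math carries full float precision, and one final rounding, at 4 significant figures.
Convert: Hardness H = 135.4 HV × 9.807 MPa/HV = 1328 MPa = 1.328e+09 Pa.
Convert: Contact area A = 1.762e-03 m × 9.472e-04 m = 1.669e-06 m².
Restated in SI base units: W = 16.77 N, H = 1.328e+09 Pa, K = 1.496e-04.
Wearable volume V_lim = h_lim·A = 7.892e-05 · 1.669e-06 = 1.317e-10 m³.
Sliding life L = V_lim·H/(K·W) = 1.317e-10 · 1.328e+09 / (1.496e-04 · 16.77) = 69.71 m.

value=69.71 m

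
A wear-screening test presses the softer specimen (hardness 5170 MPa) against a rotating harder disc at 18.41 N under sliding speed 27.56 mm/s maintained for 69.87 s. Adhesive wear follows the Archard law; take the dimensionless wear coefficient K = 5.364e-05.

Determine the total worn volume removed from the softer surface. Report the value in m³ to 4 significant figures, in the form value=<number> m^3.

The intermediates are displayed rounded. All arithmetic holds full float precision. Rounded just once, at four significant figures.
Convert: Sliding speed v = 27.56 mm/s = 0.02756 m/s. The distance L = v·t = 0.02756 m/s × 69.87 s = 1.926 m.
Convert: Hardness H = 5170 MPa = 5.170e+09 Pa.
Restated in SI base units: W = 18.41 N, H = 5.170e+09 Pa, K = 5.364e-05.
The Archard volume V = K·W·L/H = 5.364e-05 · 18.41 · 1.926 / 5.170e+09 = 3.678e-13 m³.

value=3.678e-13 m^3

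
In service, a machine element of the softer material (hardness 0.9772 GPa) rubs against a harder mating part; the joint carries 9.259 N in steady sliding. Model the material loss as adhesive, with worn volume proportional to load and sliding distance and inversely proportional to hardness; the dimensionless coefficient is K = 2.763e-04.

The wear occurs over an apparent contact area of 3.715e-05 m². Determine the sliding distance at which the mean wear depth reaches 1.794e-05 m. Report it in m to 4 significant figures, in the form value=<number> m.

Intermediate values are shown rounded — each operation keeps exact precision — a single final rounding, at 4 significant figures.
Hardness H = 0.9772 GPa = 9.772e+08 Pa.
Collected in SI base units: W = 9.259 N, H = 9.772e+08 Pa, K = 2.763e-04.
Allowed volume V_lim = h_lim·A = 1.794e-05 · 3.715e-05 = 6.665e-10 m³.
Inverting, life L = V_lim·H/(K·W) = 6.665e-10 · 9.772e+08 / (2.763e-04 · 9.259) = 254.6 m.

value=254.6 m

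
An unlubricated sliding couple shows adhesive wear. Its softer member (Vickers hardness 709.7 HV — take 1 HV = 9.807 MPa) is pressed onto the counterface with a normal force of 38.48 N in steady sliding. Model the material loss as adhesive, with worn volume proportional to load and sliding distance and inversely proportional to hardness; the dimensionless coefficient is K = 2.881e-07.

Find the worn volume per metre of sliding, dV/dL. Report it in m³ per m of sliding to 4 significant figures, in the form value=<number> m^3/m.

Intermediate values are displayed rounded; each operation keeps full precision. Rounded once at the end, at four significant figures.
Hardness H = 709.7 HV × 9.807 MPa/HV = 6960 MPa = 6.960e+09 Pa.
In SI base units: W = 38.48 N, H = 6.960e+09 Pa, K = 2.881e-07.
The wear rate dV/dL = K·W/H — distance-free: 2.881e-07 · 38.48 / 6.960e+09 = 1.593e-15 m³/m.

value=1.593e-15 m^3/m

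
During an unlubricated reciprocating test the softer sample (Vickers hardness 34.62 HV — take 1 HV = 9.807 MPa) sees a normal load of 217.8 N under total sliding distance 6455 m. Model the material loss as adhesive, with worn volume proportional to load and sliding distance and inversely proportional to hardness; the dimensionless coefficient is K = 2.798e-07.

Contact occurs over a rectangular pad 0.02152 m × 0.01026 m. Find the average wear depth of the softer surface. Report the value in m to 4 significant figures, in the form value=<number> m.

value=5.247e-06 m

The algebra holds full float precision, and quoted intermediates are rounded. Rounded once at the end to four significant figures.
Convert: Hardness H = 34.62 HV × 9.807 MPa/HV = 339.5 MPa = 3.395e+08 Pa.
Convert: Contact area A = 0.02152 m × 0.01026 m = 2.208e-04 m².
As SI base values: W = 217.8 N, H = 3.395e+08 Pa, K = 2.798e-07.
Archard relation: V = K·W·L/H = 2.798e-07 · 217.8 · 6455 / 3.395e+08 = 1.159e-09 m³.
Wear depth h = V/A = 1.159e-09 / 2.208e-04 = 5.247e-06 m.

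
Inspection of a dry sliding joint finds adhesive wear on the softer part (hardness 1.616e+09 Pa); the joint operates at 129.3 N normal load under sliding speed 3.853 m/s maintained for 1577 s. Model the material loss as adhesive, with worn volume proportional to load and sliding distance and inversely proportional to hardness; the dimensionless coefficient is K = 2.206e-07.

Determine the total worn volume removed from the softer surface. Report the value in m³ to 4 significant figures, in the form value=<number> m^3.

value=1.072e-10 m^3

Intermediates are printed rounded — each operation holds full precision, and rounded once at the end: 4 significant digits.
Convert: Path length L = v·t = 3.853 m/s × 1577 s = 6076 m.
In SI base units, W = 129.3 N, H = 1.616e+09 Pa, K = 2.206e-07.
Wear volume V = K·W·L/H = 2.206e-07 · 129.3 · 6076 / 1.616e+09 = 1.072e-10 m³.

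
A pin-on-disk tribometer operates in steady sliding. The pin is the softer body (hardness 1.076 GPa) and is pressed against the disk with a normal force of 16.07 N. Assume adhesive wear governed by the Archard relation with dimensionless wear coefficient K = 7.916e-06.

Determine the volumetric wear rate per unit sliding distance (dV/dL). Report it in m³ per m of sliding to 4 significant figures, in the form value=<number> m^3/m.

value=1.182e-13 m^3/m

Shown intermediates are rounded; every step maintains exact precision. Rounded just once, at four significant figures.
Convert: Hardness H = 1.076 GPa = 1.076e+09 Pa.
As SI base values: W = 16.07 N, H = 1.076e+09 Pa, K = 7.916e-06.
Volumetric rate dV/dL = K·W/H (independent of L): 7.916e-06 · 16.07 / 1.076e+09 = 1.182e-13 m³/m.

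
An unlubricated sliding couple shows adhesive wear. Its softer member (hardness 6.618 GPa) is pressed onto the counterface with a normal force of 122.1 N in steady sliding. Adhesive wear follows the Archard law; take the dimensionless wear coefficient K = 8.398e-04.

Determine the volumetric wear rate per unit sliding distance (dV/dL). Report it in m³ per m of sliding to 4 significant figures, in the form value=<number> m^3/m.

The computation carries full precision. Intermediates are displayed rounded; rounded just once, at 4 significant digits.
Convert: Hardness H = 6.618 GPa = 6.618e+09 Pa.
As SI base values: W = 122.1 N, H = 6.618e+09 Pa, K = 8.398e-04.
The wear rate dV/dL = K·W/H: 8.398e-04 · 122.1 / 6.618e+09 = 1.549e-11 m³/m.

value=1.549e-11 m^3/m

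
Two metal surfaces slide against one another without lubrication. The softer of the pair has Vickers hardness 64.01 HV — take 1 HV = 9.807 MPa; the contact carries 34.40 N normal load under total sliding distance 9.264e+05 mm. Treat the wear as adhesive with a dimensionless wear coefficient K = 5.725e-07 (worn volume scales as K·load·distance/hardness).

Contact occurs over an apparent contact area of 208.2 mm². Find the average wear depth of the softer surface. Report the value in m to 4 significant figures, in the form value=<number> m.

The computation runs at full float precision; intermediate values are shown rounded; a lone final rounding: four significant figures.
Sliding distance L = 9.264e+05 mm = 926.4 m.
Hardness H = 64.01 HV × 9.807 MPa/HV = 627.7 MPa = 6.277e+08 Pa.
Contact area A = 208.2 mm² = 2.082e-04 m².
Collected in SI base units: W = 34.40 N, H = 6.277e+08 Pa, K = 5.725e-07.
The Archard volume V = K·W·L/H = 5.725e-07 · 34.40 · 926.4 / 6.277e+08 = 2.906e-11 m³.
Depth h = V/A = 2.906e-11 / 2.082e-04 = 1.396e-07 m.

value=1.396e-07 m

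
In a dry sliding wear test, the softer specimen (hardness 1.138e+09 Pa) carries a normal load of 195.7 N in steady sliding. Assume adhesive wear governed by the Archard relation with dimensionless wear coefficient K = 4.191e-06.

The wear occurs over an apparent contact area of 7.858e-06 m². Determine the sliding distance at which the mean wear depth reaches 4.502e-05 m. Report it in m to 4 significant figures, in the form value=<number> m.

value=490.9 m

All working math holds full float precision; the intermediates are printed rounded; one last rounding, at 4 significant digits.
Expressed in SI base units: W = 195.7 N, H = 1.138e+09 Pa, K = 4.191e-06.
Volume at the limit: V_lim = h_lim·A = 4.502e-05 · 7.858e-06 = 3.538e-10 m³.
Thus life L = V_lim·H/(K·W) = 3.538e-10 · 1.138e+09 / (4.191e-06 · 195.7) = 490.9 m.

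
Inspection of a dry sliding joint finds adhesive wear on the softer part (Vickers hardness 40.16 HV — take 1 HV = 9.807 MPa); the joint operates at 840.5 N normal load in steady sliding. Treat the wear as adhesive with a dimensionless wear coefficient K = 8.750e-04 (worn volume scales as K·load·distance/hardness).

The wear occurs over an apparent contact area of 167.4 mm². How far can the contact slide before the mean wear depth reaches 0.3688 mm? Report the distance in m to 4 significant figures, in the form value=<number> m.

Intermediate values appear rounded, and all arithmetic holds full float precision, and rounded just once to 4 significant figures.
Hardness H = 40.16 HV × 9.807 MPa/HV = 393.8 MPa = 3.938e+08 Pa.
Contact area A = 167.4 mm² = 1.674e-04 m².
Depth limit h_lim = 0.3688 mm = 3.688e-04 m.
Expressed in SI base units: W = 840.5 N, H = 3.938e+08 Pa, K = 8.750e-04.
At the depth limit, V_lim = h_lim·A = 3.688e-04 · 1.674e-04 = 6.174e-08 m³.
Thus life L = V_lim·H/(K·W) = 6.174e-08 · 3.938e+08 / (8.750e-04 · 840.5) = 33.06 m.

value=33.06 m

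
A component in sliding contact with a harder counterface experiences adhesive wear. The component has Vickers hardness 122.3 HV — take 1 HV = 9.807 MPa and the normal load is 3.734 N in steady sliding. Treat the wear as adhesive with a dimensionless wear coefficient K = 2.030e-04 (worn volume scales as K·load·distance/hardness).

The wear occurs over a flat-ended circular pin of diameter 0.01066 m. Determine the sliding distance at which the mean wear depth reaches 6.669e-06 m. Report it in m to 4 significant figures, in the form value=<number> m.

Intermediate values are shown rounded. Each operation carries full precision. Rounded once at the end to 4 significant digits.
Hardness H = 122.3 HV × 9.807 MPa/HV = 1199 MPa = 1.199e+09 Pa.
Contact area A = π·d²/4 = π·(0.01066 m)²/4 = 8.925e-05 m².
In SI base units: W = 3.734 N, H = 1.199e+09 Pa, K = 2.030e-04.
Allowed volume V_lim = h_lim·A = 6.669e-06 · 8.925e-05 = 5.952e-10 m³.
So the life L = V_lim·H/(K·W) = 5.952e-10 · 1.199e+09 / (2.030e-04 · 3.734) = 941.8 m.

value=941.8 m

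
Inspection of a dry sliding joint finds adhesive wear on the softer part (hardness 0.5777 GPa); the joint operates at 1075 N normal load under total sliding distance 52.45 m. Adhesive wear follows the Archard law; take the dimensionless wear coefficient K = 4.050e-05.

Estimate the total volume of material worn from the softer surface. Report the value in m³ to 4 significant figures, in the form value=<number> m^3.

Every step runs at full float precision, and shown intermediates are rounded; rounded just once, at 4 significant digits.
Convert: Hardness H = 0.5777 GPa = 5.777e+08 Pa.
Working in SI base units: W = 1075 N, H = 5.777e+08 Pa, K = 4.050e-05.
The Archard volume V = K·W·L/H = 4.050e-05 · 1075 · 52.45 / 5.777e+08 = 3.953e-09 m³.

value=3.953e-09 m^3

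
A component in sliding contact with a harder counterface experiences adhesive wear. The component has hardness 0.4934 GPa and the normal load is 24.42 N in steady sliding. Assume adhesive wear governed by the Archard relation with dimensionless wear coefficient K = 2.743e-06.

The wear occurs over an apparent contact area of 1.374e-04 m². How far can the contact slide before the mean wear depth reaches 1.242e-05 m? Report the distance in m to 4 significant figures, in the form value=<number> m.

value=1.257e+04 m

All working math runs at full float precision; intermediate values are printed rounded. Rounded just once: 4 significant figures.
Hardness H = 0.4934 GPa = 4.934e+08 Pa.
SI base units throughout: W = 24.42 N, H = 4.934e+08 Pa, K = 2.743e-06.
Wearable volume V_lim = h_lim·A = 1.242e-05 · 1.374e-04 = 1.707e-09 m³.
So the life L = V_lim·H/(K·W) = 1.707e-09 · 4.934e+08 / (2.743e-06 · 24.42) = 1.257e+04 m.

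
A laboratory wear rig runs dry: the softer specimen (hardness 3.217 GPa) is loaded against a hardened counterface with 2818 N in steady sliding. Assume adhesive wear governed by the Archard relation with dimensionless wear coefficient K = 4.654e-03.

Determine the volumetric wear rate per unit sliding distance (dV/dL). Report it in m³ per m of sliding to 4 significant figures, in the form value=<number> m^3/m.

Each operation holds exact precision — intermediates appear rounded; a single final rounding: 4 significant figures.
Convert: Hardness H = 3.217 GPa = 3.217e+09 Pa.
SI base units throughout: W = 2818 N, H = 3.217e+09 Pa, K = 4.654e-03.
The wear rate dV/dL = K·W/H (no L dependence): 4.654e-03 · 2818 / 3.217e+09 = 4.077e-09 m³/m.

value=4.077e-09 m^3/m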